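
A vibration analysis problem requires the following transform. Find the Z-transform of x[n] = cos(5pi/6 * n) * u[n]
Z{cos(w0*n)*u[n]} = z(z - cos(w0))/(z^2-2z*cos(w0)+1)
With w0 = 5pi/6: X(z) = z(z - cos(5pi/6))/(z^2-2z*cos(5pi/6)+1)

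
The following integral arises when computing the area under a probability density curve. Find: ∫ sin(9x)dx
Using substitution u = 9x: ∫ sin(u) du/9 = -cos(u)/9 + C

Answer: (-1/9)cos(9x) + C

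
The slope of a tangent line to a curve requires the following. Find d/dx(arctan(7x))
d/dx[arctan(u)] = u'/(1 + u²), u = 7x, u' = 7

Answer: 7/(1 + 49x²)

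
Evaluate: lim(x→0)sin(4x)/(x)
L'Hôpital (0/0): lim 4cos(4x)/1=4/1

Answer: 4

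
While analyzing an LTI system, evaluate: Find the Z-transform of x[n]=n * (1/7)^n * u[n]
Using the property Z{n*a^n*u[n]}=az/(z-a)^2
With a=1/7: X(z)=(1/7)z/(z - 1/7)^2, |z| > 1/7

Answer: (1/7)z/(z - 1/7)^2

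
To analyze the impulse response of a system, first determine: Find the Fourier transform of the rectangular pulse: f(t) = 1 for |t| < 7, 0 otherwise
F(omega) = integral from -7 to 7 of e^(-j*omega*t) dt
= 2*sin(7*omega)/omega = 14*sinc(7*omega/pi)

Answer: 2*sin(7*omega)/omega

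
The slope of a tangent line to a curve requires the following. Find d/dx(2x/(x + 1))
Quotient rule: (f/g)' = (f'g - fg')/g²
f = 2x, f' = 2
g = x + 1, g' = 1

Answer: (2·(x + 1) - 2x)/(x + 1)²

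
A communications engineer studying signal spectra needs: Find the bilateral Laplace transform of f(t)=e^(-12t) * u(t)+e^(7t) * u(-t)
For e^(-12t) * u(t): L = 1/(s+12), Re(s) > -12
For e^(7t) * u(-t): L = -1/(s-7), Re(s) < 7
Combined: F(s) = 1/(s+12)-1/(s-7), -12 < Re(s) < 7

Answer: 1/(s+12)-1/(s-7), ROC: -12 < Re(s) < 7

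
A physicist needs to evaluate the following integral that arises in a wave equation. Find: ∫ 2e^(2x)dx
Since d/dx[e^(2x)] = 2e^(2x), we get 1 e^(2x)+C

Answer: e^(2x)+C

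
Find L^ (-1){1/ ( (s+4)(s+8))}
Partial fractions: 1/((s + 4)(s + 8))=A/(s + 4) + B/(s + 8)
Cover-up: A=1/(s + 8)|_{s=-4}=1/4; B=1/(s + 4)|_{s=-8}=-1/4
L^(-1)=(1/4)e^(-4t) - (1/4)e^(-8t)

Answer: (1/4)(e^(-4t) - e^(-8t))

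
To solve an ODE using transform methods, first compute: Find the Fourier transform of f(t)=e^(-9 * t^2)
The Fourier transform of a Gaussian e^(-a * t^2) is sqrt(pi/a) * e^(-omega^2/(4a)).
With a = 9: F(omega) = sqrt(pi)/3 * e^(-omega^2/36)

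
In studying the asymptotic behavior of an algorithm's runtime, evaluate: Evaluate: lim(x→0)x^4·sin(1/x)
Squeeze theorem: -|x^4| ≤ x^4·sin(1/x) ≤ |x^4|
Since x^4 → 0 as x → 0, by squeeze theorem the limit is 0

Answer: 0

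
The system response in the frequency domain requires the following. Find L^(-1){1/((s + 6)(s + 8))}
Partial fractions: 1/((s + 6)(s + 8))=A/(s + 6) + B/(s + 8)
Cover-up: A=1/(s + 8)|_{s=-6}=1/2; B=1/(s + 6)|_{s=-8}=-1/2
L^(-1)=(1/2)e^(-6t) - (1/2)e^(-8t)

Answer: (1/2)(e^(-6t) - e^(-8t))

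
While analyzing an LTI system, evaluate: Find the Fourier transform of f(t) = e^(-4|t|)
Using the standard pair: F{e^(-a|t|)} = 2a/(a^2 + omega^2)
With a = 4: F(omega) = 8/(16 + omega^2)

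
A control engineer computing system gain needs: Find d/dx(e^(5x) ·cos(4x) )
Product rule: (fg)'=f'g + fg'
f=e^(5x), f'=5·e^(5x)
g=cos(4x), g'=-4·sin(4x)

Answer: 5·e^(5x)·cos(4x) - 4·e^(5x)·sin(4x)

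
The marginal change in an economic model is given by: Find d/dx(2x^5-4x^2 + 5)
Power rule: d/dx(ax^n)=n·a·x^(n-1)
Term by term: 10·x^4-8·x

Answer: 10x^4-8x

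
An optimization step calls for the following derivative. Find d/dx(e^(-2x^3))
Chain rule: d/dx[e^u]=e^u · u' where u=-2x^3
u'=-6x^2

Answer: -6x^2·e^(-2x^3)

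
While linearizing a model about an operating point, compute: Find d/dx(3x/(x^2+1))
Quotient rule: (f/g)'=(f'g - fg')/g²
f=3x, f'=3
g=x^2 + 1, g'=2x

Answer: (3·(x^2 + 1) - 6x^2)/(x^2 + 1)²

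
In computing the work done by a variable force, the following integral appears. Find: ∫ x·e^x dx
Integration by parts: u = x, dv = e^x dx
du = dx, v = e^x
= x·e^x - ∫ e^x dx
= x·e^x - e^x+C

Answer: e^x(x - 1)+C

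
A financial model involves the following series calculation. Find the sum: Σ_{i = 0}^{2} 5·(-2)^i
Geometric series: S=a(1 - r^n)/(1 - r)
a=5, r=-2, n=3
S=5(1 + 8)/3=15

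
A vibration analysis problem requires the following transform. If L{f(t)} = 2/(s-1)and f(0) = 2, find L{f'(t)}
L{f'(t)}=s·F(s) - f(0)=2s/(s-1)-2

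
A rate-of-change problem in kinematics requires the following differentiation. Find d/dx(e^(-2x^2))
Chain rule: d/dx[e^u]=e^u · u' where u=-2x^2
u'=-4x

Answer: -4x·e^(-2x^2)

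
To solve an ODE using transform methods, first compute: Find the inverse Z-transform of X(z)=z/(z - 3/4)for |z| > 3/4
Standard pair: z/(z-a) <-> a^n * u[n] for causal signals
With a = 3/4: x[n] = (3/4)^n * u[n]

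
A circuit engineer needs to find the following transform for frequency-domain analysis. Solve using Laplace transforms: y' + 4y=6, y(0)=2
Take L of both sides: sY(s) - 2 + 4Y(s)=6/s
Y(s)(s + 4)=6/s + 2
Y(s)=6/(s(s + 4)) + 2/(s + 4)
Partial fractions: 6/(s(s + 4))=(3/2)/s - (3/2)/(s + 4)
So Y(s)=(3/2)/s + (1/2)/(s + 4)
Inverse transform (L^(-1){1/s}=1, L^(-1){1/(s + 4)}=e^(-4t)):

Answer: y(t)=3/2 + (1/2)·e^(-4t)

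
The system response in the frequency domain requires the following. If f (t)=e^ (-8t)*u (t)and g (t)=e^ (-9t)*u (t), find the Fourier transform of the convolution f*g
By the convolution theorem: F{f * g} = F(omega) * G(omega)
F(omega) = 1/(8+j * omega), G(omega) = 1/(9+j * omega)
F{f * g} = 1/((8+j * omega)(9+j * omega))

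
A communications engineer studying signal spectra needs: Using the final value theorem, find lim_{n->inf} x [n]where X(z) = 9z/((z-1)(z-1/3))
Final value theorem: lim x[n]=lim_{z->1} (z-1) * X(z)
(z-1) * X(z)=9z/(z-1/3)
As z->1: 9/(1 - 1/3)=9/(2/3)=27/2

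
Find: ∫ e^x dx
Since d/dx[e^x] = +e^x, we get 1e^x+C

Answer: e^x+C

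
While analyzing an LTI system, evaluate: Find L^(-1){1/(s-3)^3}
L^(-1){1/(s-a)^n}=t^(n-1)·e^(at)/(n-1)!
Here a=3, n=3: t^2·e^(3t)/2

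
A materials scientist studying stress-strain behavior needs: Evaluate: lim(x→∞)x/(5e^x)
Apply L'Hôpital 1 times (∞/∞ each time):
Eventually get 1!/(5e^x) → 0

Answer: 0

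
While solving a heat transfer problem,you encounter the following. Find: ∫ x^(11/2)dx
Power rule: ∫ x^(11/2) dx = x^(13/2)/(13/2)+C

Answer: (2/13)·x^(13/2)+C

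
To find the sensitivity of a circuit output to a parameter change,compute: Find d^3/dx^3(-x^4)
Apply power rule 3 times:
d^1: -4x^3
d^2: -12x^2
d^3: -24x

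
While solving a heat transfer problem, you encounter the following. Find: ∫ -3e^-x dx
Since d/dx[e^-x]=- e^-x, we get 3e^-x + C

Answer: 3e^-x + C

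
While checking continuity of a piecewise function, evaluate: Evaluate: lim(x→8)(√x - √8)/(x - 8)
Multiply by conjugate (√x + √8)/(√x + √8):
= (x - 8)/((x - 8)(√x + √8)) = 1/(√x + √8)
As x → 8: 1/(2√8)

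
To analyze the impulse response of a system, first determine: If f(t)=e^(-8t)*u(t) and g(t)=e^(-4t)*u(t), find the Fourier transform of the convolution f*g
By the convolution theorem: F{f*g}=F(omega)*G(omega)
F(omega)=1/(8+j*omega), G(omega)=1/(4+j*omega)
F{f*g}=1/((8+j*omega)(4+j*omega))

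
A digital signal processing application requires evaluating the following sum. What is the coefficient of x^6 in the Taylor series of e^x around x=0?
Taylor series of e^x = Σ x^n/n!
Coefficient of x^6 = 1/6! = 1/720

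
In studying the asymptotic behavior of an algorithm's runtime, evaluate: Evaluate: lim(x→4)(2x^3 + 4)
Polynomial is continuous, so substitute x=4:
2·4^3 + 4=132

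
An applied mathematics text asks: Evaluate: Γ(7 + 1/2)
Γ(n + 1/2)=(2n)!√π/(4^n·n!)
=87178291200√π/(16384·5040)=(135135/128)·√π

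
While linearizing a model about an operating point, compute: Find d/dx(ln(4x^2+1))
Chain rule: d/dx[ln(u)]=u'/u where u=4x^2+1
u'=8x

Answer: (8x)/(4x^2+1)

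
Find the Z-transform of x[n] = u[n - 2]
Using the time-shift property: Z{u[n-2]} = z^(-2)*z/(z-1)
= z^(-1)/(z-1)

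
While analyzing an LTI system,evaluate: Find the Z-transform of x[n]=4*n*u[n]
Z{n*u[n]} = z/(z-1)^2
By linearity: Z{4*n*u[n]} = 4z/(z-1)^2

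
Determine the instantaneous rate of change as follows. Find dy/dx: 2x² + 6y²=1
Differentiate: 4x + 12y·(dy/dx) = 0
dy/dx = -4x/(12y) = -(1/3)·(x/y)

Answer: dy/dx = -(1/3)·(x/y)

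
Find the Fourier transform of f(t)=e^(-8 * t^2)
The Fourier transform of a Gaussian e^(-a * t^2) is sqrt(pi/a) * e^(-omega^2/(4a)).
With a=8: F(omega)=sqrt(pi/8) * e^(-omega^2/32)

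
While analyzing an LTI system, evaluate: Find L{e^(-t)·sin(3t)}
First shifting: L{e^(at)f(t)} = F(s-a)
L{sin(3t)} = 3/(s² + 9)
Shift: 3/((s + 1)² + 9)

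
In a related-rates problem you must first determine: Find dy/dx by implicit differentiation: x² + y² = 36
Differentiate both sides: 2x+2y·(dy/dx) = 0
Solve: dy/dx = -2x/(2y) = -x/y

Answer: dy/dx = -x/y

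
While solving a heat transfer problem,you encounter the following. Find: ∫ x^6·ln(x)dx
By parts: u=ln(x), dv=x^6 dx
du=1/x dx, v=x^7/7
=x^7·ln(x)/7 - ∫ x^6/7 dx
=x^7·ln(x)/7 - x^7/49 + C

Answer: x^7(ln(x)/7 - 1/49) + C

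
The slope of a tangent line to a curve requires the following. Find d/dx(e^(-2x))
Chain rule: d/dx[e^u]=e^u · u' where u=-2x
u'=-2

Answer: -2·e^(-2x)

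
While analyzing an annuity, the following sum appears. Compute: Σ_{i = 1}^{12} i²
Using formula: Σ i^2 = n(n + 1)(2n + 1)/6 = 12·13·25/6 = 650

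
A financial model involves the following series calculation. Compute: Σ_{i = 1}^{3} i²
Using formula: Σ i^2=n(n+1)(2n+1)/6=3·4·7/6=14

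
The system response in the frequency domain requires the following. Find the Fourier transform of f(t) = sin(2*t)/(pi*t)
sin(W * t)/(pi * t)=(W/pi) * sinc(W * t/pi) is the impulse response of the ideal low-pass filter with cutoff W (here W=2).
Its Fourier transform is a rectangular function:
F(omega)=1 for |omega| < 2, 0 otherwise

Answer: rect(omega/4) [i.e., 1 for |omega| < 2, 0 otherwise]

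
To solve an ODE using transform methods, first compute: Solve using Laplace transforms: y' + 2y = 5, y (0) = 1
Take L of both sides: sY(s)-1+2Y(s)=5/s
Y(s)(s+2)=5/s+1
Y(s)=5/(s(s+2))+1/(s+2)
Partial fractions: 5/(s(s+2))=(5/2)/s - (5/2)/(s+2)
So Y(s)=(5/2)/s - (3/2)/(s+2)
Inverse transform (L^(-1){1/s}=1, L^(-1){1/(s+2)}=e^(-2t)):

Answer: y(t)=5/2 - (3/2)·e^(-2t)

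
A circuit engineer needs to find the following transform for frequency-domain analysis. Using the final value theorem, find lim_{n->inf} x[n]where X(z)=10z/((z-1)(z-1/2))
Final value theorem: lim x[n]=lim_{z->1} (z-1) * X(z)
(z-1) * X(z)=10z/(z-1/2)
As z->1: 10/(1 - 1/2)=10/(1/2)=20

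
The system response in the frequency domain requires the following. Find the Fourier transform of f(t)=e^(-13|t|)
Using the standard pair: F{e^(-a|t|)} = 2a/(a^2+omega^2)
With a = 13: F(omega) = 26/(169+omega^2)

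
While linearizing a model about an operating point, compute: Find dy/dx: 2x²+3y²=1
Differentiate: 4x+6y·(dy/dx)=0
dy/dx=-4x/(6y)=-(2/3)·(x/y)

Answer: dy/dx=-(2/3)·(x/y)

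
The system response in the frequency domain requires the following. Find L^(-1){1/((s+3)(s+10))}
Partial fractions: 1/((s + 3)(s + 10)) = A/(s + 3) + B/(s + 10)
Cover-up: A = 1/(s + 10)|_{s = -3} = 1/7; B = 1/(s + 3)|_{s = -10} = -1/7
L^(-1) = (1/7)e^(-3t) - (1/7)e^(-10t)

Answer: (1/7)(e^(-3t) - e^(-10t))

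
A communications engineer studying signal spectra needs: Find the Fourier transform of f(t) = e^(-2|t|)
Using the standard pair: F{e^(-a|t|)} = 2a/(a^2+omega^2)
With a = 2: F(omega) = 4/(4+omega^2)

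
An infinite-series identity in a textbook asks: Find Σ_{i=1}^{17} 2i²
= 2·n(n+1)(2n+1)/6 = 2·17·18·35/6 = 3570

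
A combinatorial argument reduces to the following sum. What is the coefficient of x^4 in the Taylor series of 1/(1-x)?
1/(1-x)=Σ x^n for |x|<1
All coefficients are 1

Answer: 1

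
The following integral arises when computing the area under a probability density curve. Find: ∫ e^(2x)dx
Since d/dx[e^(2x)]=2e^(2x), we get 1/2 e^(2x) + C

Answer: (1/2)e^(2x) + C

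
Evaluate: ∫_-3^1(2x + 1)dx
Step 1: Find antiderivative F(x)=x^2 + x
Step 2: F(1) - F(-3)=2 - (6)=-4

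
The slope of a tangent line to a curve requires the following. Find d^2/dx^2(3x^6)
Apply power rule 2 times:
d^1: 18x^5
d^2: 90x^4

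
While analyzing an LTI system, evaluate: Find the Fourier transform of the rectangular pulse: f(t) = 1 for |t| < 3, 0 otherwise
F(omega)=integral from -3 to 3 of e^(-j*omega*t) dt
=2*sin(3*omega)/omega=6*sinc(3*omega/pi)

Answer: 2*sin(3*omega)/omega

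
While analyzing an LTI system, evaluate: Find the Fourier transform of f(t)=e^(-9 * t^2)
The Fourier transform of a Gaussian e^(-a * t^2) is sqrt(pi/a) * e^(-omega^2/(4a)).
With a = 9: F(omega) = sqrt(pi)/3 * e^(-omega^2/36)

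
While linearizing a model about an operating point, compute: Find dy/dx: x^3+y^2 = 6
Differentiate: 3x^2+2y·(dy/dx)=0
dy/dx=-3x^2/(2y)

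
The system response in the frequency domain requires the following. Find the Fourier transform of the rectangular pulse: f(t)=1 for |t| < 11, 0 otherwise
F(omega) = integral from -11 to 11 of e^(-j*omega*t) dt
= 2*sin(11*omega)/omega = 22*sinc(11*omega/pi)

Answer: 2*sin(11*omega)/omega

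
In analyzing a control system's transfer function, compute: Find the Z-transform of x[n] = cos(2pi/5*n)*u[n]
Z{cos(w0 * n) * u[n]} = z(z - cos(w0))/(z^2 - 2z * cos(w0) + 1)
With w0 = 2pi/5: X(z) = z(z - cos(2pi/5))/(z^2 - 2z * cos(2pi/5) + 1)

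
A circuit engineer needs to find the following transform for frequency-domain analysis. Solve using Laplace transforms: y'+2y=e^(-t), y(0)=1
Take L: sY - 1 + 2Y = 1/(s + 1)
Y(s + 2) = 1/(s + 1) + 1
Y = 1/((s + 1)(s + 2)) + 1/(s + 2)
Partial fractions: 1/((s + 1)(s + 2)) = 1/(s + 1) - 1/(s + 2)
So Y = 1/(s + 1)
Inverse Laplace transform (L^(-1){1/(s + 1)} = e^(-t), L^(-1){1/(s + 2)} = e^(-2t)):

Answer: y(t) = 1·e^(-t)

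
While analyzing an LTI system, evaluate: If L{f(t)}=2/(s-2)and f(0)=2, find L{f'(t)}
L{f'(t)} = s·F(s) - f(0) = 2s/(s-2)-2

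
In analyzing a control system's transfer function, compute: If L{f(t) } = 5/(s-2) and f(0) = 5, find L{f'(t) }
L{f'(t)} = s·F(s) - f(0) = 5s/(s-2) - 5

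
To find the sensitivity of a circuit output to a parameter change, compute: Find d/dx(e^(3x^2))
Chain rule: d/dx[e^u]=e^u · u' where u=3x^2
u'=6x

Answer: 6x·e^(3x^2)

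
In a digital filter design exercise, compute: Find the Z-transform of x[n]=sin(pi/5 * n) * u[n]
Z{sin(w0*n)*u[n]} = z*sin(w0)/(z^2-2z*cos(w0)+1)
With w0 = pi/5: X(z) = z*sin(pi/5)/(z^2-2z*cos(pi/5)+1)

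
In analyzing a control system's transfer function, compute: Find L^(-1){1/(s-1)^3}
L^(-1){1/(s-a)^n} = t^(n-1)·e^(at)/(n-1)!
Here a = 1, n = 3: t^2·e^(t)/2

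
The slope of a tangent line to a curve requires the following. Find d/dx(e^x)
Chain rule: d/dx[e^u]=e^u · u' where u=x
u'=1

Answer: 1·e^x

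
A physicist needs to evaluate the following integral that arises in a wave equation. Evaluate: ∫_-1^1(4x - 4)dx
Step 1: Find antiderivative F(x) = 2x^2-4x
Step 2: F(1) - F(-1) = -2 - (6) = -8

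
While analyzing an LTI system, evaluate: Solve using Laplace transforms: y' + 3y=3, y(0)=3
Take L of both sides: sY(s)-3+3Y(s) = 3/s
Y(s)(s+3) = 3/s+3
Y(s) = 3/(s(s+3))+3/(s+3)
Partial fractions: 3/(s(s+3)) = 1/s - 1/(s+3)
So Y(s) = 1/s+2/(s+3)
Inverse transform (L^(-1){1/s} = 1, L^(-1){1/(s+3)} = e^(-3t)):

Answer: y(t) = 1+2·e^(-3t)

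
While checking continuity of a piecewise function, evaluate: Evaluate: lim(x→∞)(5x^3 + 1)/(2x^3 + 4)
Divide numerator and denominator by x^3:
lim (5+1/x^3)/(2+4/x^3)=5/2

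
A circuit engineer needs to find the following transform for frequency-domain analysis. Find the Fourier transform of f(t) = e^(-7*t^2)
The Fourier transform of a Gaussian e^(-a*t^2) is sqrt(pi/a)*e^(-omega^2/(4a)).
With a = 7: F(omega) = sqrt(pi/7)*e^(-omega^2/28)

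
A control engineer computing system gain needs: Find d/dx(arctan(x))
d/dx[arctan(u)]=u'/(1 + u²), u=x, u'=1

Answer: 1/(1 + x²)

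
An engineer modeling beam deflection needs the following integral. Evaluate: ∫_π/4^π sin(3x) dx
Antiderivative: -cos(3x)/3
Evaluate at bounds: [-cos(3·π)/3] - [-cos(3·π/4)/3]
=(-(-1) + (-√2/2))/3=1/3 - √2/6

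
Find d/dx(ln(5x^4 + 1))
Chain rule: d/dx[ln(u)] = u'/u where u = 5x^4 + 1
u' = 20x^3

Answer: (20x^3)/(5x^4 + 1)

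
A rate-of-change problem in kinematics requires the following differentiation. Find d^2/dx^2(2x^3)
Apply power rule 2 times:
d^1: 6x^2
d^2: 12x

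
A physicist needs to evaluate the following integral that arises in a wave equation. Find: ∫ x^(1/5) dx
Power rule: ∫ x^(1/5) dx = x^(6/5)/(6/5)+C

Answer: (5/6)·x^(6/5)+C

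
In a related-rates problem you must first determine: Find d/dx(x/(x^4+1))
Quotient rule: (f/g)' = (f'g - fg')/g²
f = x, f' = 1
g = x^4 + 1, g' = 4x^3

Answer: (1·(x^4 + 1) - 4x^4)/(x^4 + 1)²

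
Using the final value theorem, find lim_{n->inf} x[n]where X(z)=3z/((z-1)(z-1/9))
Final value theorem: lim x[n]=lim_{z->1} (z-1)*X(z)
(z-1)*X(z)=3z/(z-1/9)
As z->1: 3/(1-1/9)=3/(8/9)=27/8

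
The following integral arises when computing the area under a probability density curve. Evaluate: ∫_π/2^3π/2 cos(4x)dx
Antiderivative: sin(4x)/4
Evaluate at bounds: [sin(4·3π/2)/4] - [sin(4·π/2)/4]
=((0) - (0))/4=0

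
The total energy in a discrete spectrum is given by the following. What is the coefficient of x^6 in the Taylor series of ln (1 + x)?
ln(1+x)=Σ (-1)^(n+1) x^n/n
Coefficient of x^6=(-1)^7/6=-1/6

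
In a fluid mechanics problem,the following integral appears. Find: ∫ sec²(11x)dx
Since d/dx[tan(11x)] = 11sec²(11x), integral = tan(11x)/11+C

Answer: (1/11)tan(11x)+C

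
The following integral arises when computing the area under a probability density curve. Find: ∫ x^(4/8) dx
Power rule: ∫ x^(1/2) dx = x^(3/2)/(3/2)+C

Answer: (2/3)·x^(3/2)+C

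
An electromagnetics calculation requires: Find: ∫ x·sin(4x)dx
By parts: u = x, dv = sin(4x) dx
du = dx, v = -cos(4x)/4
= -x·cos(4x)/4 + sin(4x)/4² + C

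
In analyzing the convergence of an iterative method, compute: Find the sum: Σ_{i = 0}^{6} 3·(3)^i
Geometric series: S = a(1 - r^n)/(1 - r)
a = 3, r = 3, n = 7
S = 3(1-2187)/-2 = 3279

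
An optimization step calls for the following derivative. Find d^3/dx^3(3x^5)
Apply power rule 3 times:
d^1: 15x^4
d^2: 60x^3
d^3: 180x^2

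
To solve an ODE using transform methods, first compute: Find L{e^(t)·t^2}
First shifting: L{e^(at)f(t)} = F(s-a)
L{t^2} = 2/s^3
Shift s → s-1: 2/(s-1)^3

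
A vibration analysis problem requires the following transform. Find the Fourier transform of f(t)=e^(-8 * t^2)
The Fourier transform of a Gaussian e^(-a*t^2) is sqrt(pi/a)*e^(-omega^2/(4a)).
With a = 8: F(omega) = sqrt(pi/8)*e^(-omega^2/32)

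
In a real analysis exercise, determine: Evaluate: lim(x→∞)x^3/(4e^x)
Apply L'Hôpital 3 times (∞/∞ each time):
Eventually get 3!/(4e^x) → 0

Answer: 0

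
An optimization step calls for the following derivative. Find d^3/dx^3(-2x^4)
Apply power rule 3 times:
d^1: -8x^3
d^2: -24x^2
d^3: -48x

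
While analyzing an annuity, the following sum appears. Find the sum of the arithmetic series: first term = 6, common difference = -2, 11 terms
Last term: a_n=6 + (11 - 1)·-2=-14
Sum=n(a_1 + a_n)/2=11(6 + (-14))/2=-44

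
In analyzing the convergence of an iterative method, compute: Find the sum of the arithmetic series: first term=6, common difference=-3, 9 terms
Last term: a_n=6+(9-1)·-3=-18
Sum=n(a_1+a_n)/2=9(6+(-18))/2=-54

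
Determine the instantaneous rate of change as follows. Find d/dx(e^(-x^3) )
Chain rule: d/dx[e^u] = e^u · u' where u = -x^3
u' = -3x^2

Answer: -3x^2·e^(-x^3)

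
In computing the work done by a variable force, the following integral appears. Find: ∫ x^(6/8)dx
Power rule: ∫ x^(3/4) dx = x^(7/4)/(7/4) + C

Answer: (4/7)·x^(7/4) + C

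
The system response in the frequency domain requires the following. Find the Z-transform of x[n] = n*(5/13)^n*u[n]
Using the property Z{n * a^n * u[n]} = az/(z-a)^2
With a = 5/13: X(z) = (5/13)z/(z - 5/13)^2, |z| > 5/13

Answer: (5/13)z/(z - 5/13)^2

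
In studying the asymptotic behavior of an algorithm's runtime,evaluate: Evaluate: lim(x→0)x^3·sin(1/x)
Squeeze theorem: -|x^3| ≤ x^3·sin(1/x) ≤ |x^3|
Since x^3 → 0 as x → 0, by squeeze theorem the limit is 0

Answer: 0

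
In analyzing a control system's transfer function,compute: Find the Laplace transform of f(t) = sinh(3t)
L{sinh(at)} = a/(s²-a²)
L{sinh(3t)} = 3/(s²-9)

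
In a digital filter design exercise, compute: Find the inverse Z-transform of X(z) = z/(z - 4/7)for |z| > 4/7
Standard pair: z/(z-a) <-> a^n * u[n] for causal signals
With a=4/7: x[n]=(4/7)^n * u[n]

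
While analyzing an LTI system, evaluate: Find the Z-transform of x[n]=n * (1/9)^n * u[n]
Using the property Z{n*a^n*u[n]} = az/(z-a)^2
With a = 1/9: X(z) = (1/9)z/(z - 1/9)^2, |z| > 1/9

Answer: (1/9)z/(z - 1/9)^2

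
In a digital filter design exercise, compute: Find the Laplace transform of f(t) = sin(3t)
L{sin(wt)} = w/(s² + w²)
L{sin(3t)} = 3/(s² + 9)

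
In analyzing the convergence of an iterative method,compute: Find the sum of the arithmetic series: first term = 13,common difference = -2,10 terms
Last term: a_n=13 + (10 - 1)·-2=-5
Sum=n(a_1 + a_n)/2=10(13 + (-5))/2=40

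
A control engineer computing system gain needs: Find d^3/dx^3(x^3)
Apply power rule 3 times:
d^1: 3x^2
d^2: 6x
d^3: 6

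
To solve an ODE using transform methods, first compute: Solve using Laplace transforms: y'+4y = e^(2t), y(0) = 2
Take L: sY - 2 + 4Y=1/(s-2)
Y(s + 4)=1/(s-2) + 2
Y=1/((s-2)(s + 4)) + 2/(s + 4)
Partial fractions: 1/((s-2)(s + 4))=(1/6)/(s-2) - (1/6)/(s + 4)
So Y=(1/6)/(s-2) + (11/6)/(s + 4)
Inverse Laplace transform (L^(-1){1/(s-2)}=e^(2t), L^(-1){1/(s + 4)}=e^(-4t)):

Answer: y(t)=(1/6)·e^(2t) + (11/6)·e^(-4t)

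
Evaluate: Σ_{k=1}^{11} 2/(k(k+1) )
Partial fractions: 2/(k(k+1))=2/k - 2/(k+1)
Telescoping sum: 2(1-1/12)=2·11/12

Answer: 11/6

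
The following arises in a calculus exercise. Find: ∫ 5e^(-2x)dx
Since d/dx[e^(-2x)]=-2e^(-2x), we get -5/2 e^(-2x)+C

Answer: (-5/2)e^(-2x)+C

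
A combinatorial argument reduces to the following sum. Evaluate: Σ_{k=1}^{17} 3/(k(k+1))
Partial fractions: 3/(k(k + 1)) = 3/k - 3/(k + 1)
Telescoping sum: 3(1 - 1/18) = 3·17/18

Answer: 17/6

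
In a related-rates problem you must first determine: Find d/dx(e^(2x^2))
Chain rule: d/dx[e^u] = e^u · u' where u = 2x^2
u' = 4x

Answer: 4x·e^(2x^2)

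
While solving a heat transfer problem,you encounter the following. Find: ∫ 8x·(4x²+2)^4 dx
Let u=4x²+2, du=8x dx
∫ u^4 du=u^5/5+C

Answer: (4x²+2)^5/5+C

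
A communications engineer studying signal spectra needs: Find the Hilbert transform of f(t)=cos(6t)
The Hilbert transform shifts each frequency component by -pi/2.
H{cos(wt)} = sin(wt)
With w = 6: H{cos(6t)} = sin(6t)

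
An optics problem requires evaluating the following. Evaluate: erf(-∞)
erf(-∞)=-1 (the error function is odd, so erf(-∞)=-erf(∞)=-1)

Answer: -1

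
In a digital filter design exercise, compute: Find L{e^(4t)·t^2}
First shifting: L{e^(at)f(t)} = F(s-a)
L{t^2} = 2/s^3
Shift s → s-4: 2/(s-4)^3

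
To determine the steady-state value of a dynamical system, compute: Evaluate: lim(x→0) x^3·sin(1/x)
Squeeze theorem: -|x^3| ≤ x^3·sin(1/x) ≤ |x^3|
Since x^3 → 0 as x → 0, by squeeze theorem the limit is 0

Answer: 0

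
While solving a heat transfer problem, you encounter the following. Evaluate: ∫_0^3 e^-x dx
Antiderivative: -e^-x
Evaluate: -(e^-3 - 1)

Answer: (e^-3 - 1)/(-1)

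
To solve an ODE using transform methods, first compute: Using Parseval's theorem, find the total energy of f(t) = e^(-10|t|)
Parseval's theorem: E = integral |f(t)|^2 dt = (1/2pi) integral |F(omega)|^2 domega
E = integral_{-inf}^{inf} e^(-20|t|) dt = 2 * integral_0^inf e^(-20t) dt = 2/(2 * 10) = 1/10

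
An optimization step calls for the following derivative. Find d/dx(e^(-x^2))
Chain rule: d/dx[e^u] = e^u · u' where u = -x^2
u' = -2x

Answer: -2x·e^(-x^2)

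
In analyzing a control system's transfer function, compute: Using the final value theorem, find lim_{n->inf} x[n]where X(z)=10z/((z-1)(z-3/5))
Final value theorem: lim x[n] = lim_{z->1} (z-1)*X(z)
(z-1)*X(z) = 10z/(z-3/5)
As z->1: 10/(1 - 3/5) = 10/(2/5) = 25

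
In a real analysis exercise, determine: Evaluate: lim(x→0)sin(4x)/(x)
L'Hôpital (0/0): lim 4cos(4x)/1=4/1

Answer: 4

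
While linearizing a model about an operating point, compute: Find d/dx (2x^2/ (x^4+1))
Quotient rule: (f/g)' = (f'g - fg')/g²
f = 2x^2, f' = 4x
g = x^4+1, g' = 4x^3

Answer: (4x·(x^4+1)-8x^5)/(x^4+1)²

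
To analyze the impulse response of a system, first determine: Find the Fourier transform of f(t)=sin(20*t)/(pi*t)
sin(W * t)/(pi * t)=(W/pi) * sinc(W * t/pi) is the impulse response of the ideal low-pass filter with cutoff W (here W=20).
Its Fourier transform is a rectangular function:
F(omega)=1 for |omega| < 20, 0 otherwise

Answer: rect(omega/40) [i.e., 1 for |omega| < 20, 0 otherwise]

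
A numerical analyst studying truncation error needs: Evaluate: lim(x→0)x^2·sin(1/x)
Squeeze theorem: -|x^2| ≤ x^2·sin(1/x) ≤ |x^2|
Since x^2 → 0 as x → 0, by squeeze theorem the limit is 0

Answer: 0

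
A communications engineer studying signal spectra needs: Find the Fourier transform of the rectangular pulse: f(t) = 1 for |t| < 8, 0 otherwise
F(omega)=integral from -8 to 8 of e^(-j*omega*t) dt
=2*sin(8*omega)/omega=16*sinc(8*omega/pi)

Answer: 2*sin(8*omega)/omega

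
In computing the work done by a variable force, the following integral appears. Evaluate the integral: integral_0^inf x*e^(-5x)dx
This is a Gamma integral. Substitute u = 5x (du = 5 dx):
integral_0^inf x * e^(-5x) dx = (1/5^2) integral_0^inf u^1 * e^(-u) du
= Gamma(2)/5^2 = 1!/5^2 = 1/25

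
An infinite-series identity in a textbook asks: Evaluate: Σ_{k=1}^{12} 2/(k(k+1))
Partial fractions: 2/(k(k + 1)) = 2/k - 2/(k + 1)
Telescoping sum: 2(1 - 1/13) = 2·12/13

Answer: 24/13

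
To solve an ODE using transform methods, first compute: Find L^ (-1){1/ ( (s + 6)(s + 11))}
Partial fractions: 1/((s+6)(s+11)) = A/(s+6)+B/(s+11)
Cover-up: A = 1/(s+11)|_{s = -6} = 1/5; B = 1/(s+6)|_{s = -11} = -1/5
L^(-1) = (1/5)e^(-6t) - (1/5)e^(-11t)

Answer: (1/5)(e^(-6t) - e^(-11t))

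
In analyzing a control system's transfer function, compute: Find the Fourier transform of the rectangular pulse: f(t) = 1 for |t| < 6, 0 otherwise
F(omega)=integral from -6 to 6 of e^(-j*omega*t) dt
=2*sin(6*omega)/omega=12*sinc(6*omega/pi)

Answer: 2*sin(6*omega)/omega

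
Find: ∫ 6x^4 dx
Using power rule: ∫ 6x^4 dx=6/5 x^5+C=(6/5)x^5+C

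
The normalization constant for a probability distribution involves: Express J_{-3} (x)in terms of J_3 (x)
For integer n: J_{-n}(x)=(-1)^n J_n(x)
With n=3: J_{-3}(x)=(-1)^3 J_3(x)=-J_3(x)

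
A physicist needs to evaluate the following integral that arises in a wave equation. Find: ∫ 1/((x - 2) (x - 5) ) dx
Partial fractions: 1/((x-2)(x-5))=A/(x-2)+B/(x-5)
A=-1/3, B=1/3
∫ [-1/3· 1/(x-2)+1/3· 1/(x-5)] dx
=(1/3)[ln|x-5| - ln|x-2|]+C

Answer: (1/3)·ln|(x-5)/(x-2)|+C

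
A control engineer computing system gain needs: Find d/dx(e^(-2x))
Chain rule: d/dx[e^u]=e^u · u' where u=-2x
u'=-2

Answer: -2·e^(-2x)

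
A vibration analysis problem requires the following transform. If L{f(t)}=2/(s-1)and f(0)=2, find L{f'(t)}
L{f'(t)} = s·F(s) - f(0) = 2s/(s-1) - 2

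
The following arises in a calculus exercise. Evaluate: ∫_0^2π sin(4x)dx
Antiderivative: -cos(4x)/4
Evaluate at bounds: [-cos(4·2π)/4] - [-cos(4·0)/4]
=(-(1)+(1))/4=0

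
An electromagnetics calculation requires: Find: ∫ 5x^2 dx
Using power rule: ∫ 5x^2 dx = 5/3 x^3+C = (5/3)x^3+C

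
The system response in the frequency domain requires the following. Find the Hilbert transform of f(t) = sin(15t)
The Hilbert transform shifts each frequency component by -pi/2.
H{sin(wt)} = -cos(wt)
With w = 15: H{sin(15t)} = -cos(15t)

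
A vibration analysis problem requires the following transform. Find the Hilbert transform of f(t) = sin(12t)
The Hilbert transform shifts each frequency component by -pi/2.
H{sin(wt)}=-cos(wt)
With w=12: H{sin(12t)}=-cos(12t)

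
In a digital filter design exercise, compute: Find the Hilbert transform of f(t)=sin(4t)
The Hilbert transform shifts each frequency component by -pi/2.
H{sin(wt)} = -cos(wt)
With w = 4: H{sin(4t)} = -cos(4t)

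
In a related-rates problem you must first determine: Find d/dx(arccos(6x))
d/dx[arccos(u)]=-u'/√(1-u²), u=6x, u'=6

Answer: -6/√(1 - 36x²)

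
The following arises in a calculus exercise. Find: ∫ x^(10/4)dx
Power rule: ∫ x^(5/2) dx = x^(7/2)/(7/2)+C

Answer: (2/7)·x^(7/2)+C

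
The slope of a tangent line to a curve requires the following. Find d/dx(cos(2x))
Chain rule: d/dx[cos(u)]=-sin(u)·u' where u=2x
u'=2

Answer: -2·sin(2x)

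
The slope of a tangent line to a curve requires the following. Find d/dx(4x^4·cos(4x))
Product rule: (fg)'=f'g + fg'
f=4x^4, f'=16x^3
g=cos(4x), g'=-4·sin(4x)

Answer: 16x^3·cos(4x) - 16x^4·sin(4x)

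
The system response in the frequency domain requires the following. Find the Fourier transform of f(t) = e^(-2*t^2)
The Fourier transform of a Gaussian e^(-a*t^2) is sqrt(pi/a)*e^(-omega^2/(4a)).
With a=2: F(omega)=sqrt(pi/2)*e^(-omega^2/8)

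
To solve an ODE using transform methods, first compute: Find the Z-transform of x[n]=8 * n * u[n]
Z{n * u[n]} = z/(z-1)^2
By linearity: Z{8 * n * u[n]} = 8z/(z-1)^2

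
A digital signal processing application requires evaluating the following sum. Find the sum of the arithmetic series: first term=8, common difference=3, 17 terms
Last term: a_n = 8 + (17 - 1)·3 = 56
Sum = n(a_1 + a_n)/2 = 17(8 + 56)/2 = 544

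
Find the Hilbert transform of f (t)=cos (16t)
The Hilbert transform shifts each frequency component by -pi/2.
H{cos(wt)}=sin(wt)
With w=16: H{cos(16t)}=sin(16t)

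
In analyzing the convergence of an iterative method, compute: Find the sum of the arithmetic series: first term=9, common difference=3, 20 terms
Last term: a_n=9 + (20 - 1)·3=66
Sum=n(a_1 + a_n)/2=20(9 + 66)/2=750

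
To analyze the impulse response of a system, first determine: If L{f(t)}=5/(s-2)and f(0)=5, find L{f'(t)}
L{f'(t)} = s·F(s) - f(0) = 5s/(s-2) - 5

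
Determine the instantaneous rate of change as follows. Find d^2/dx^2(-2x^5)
Apply power rule 2 times:
d^1: -10x^4
d^2: -40x^3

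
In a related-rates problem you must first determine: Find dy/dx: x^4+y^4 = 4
Differentiate: 4x^3 + 4y^3·(dy/dx)=0
dy/dx=-4x^3/(4y^3)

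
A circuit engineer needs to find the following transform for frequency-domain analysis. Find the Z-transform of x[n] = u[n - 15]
Using the time-shift property: Z{u[n-15]}=z^(-15)*z/(z-1)
=z^(-14)/(z-1)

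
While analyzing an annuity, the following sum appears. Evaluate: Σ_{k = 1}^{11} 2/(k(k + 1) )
Partial fractions: 2/(k(k + 1)) = 2/k - 2/(k + 1)
Telescoping sum: 2(1 - 1/12) = 2·11/12

Answer: 11/6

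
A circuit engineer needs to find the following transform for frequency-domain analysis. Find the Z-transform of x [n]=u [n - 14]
Using the time-shift property: Z{u[n-14]}=z^(-14) * z/(z-1)
=z^(-13)/(z-1)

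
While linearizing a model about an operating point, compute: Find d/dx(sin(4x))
Chain rule: d/dx[sin(u)]=cos(u)·u' where u=4x
u'=4

Answer: 4·cos(4x)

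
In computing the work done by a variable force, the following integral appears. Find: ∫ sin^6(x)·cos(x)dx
Let u=sin(x), du=cos(x) dx
∫ u^6 du=u^7/7+C

Answer: sin^7(x)/7+C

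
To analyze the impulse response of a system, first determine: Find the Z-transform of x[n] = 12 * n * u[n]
Z{n*u[n]} = z/(z-1)^2
By linearity: Z{12*n*u[n]} = 12z/(z-1)^2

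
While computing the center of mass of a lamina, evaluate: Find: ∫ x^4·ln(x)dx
By parts: u = ln(x), dv = x^4 dx
du = 1/x dx, v = x^5/5
= x^5·ln(x)/5 - ∫ x^4/5 dx
= x^5·ln(x)/5 - x^5/25 + C

Answer: x^5(ln(x)/5 - 1/25) + C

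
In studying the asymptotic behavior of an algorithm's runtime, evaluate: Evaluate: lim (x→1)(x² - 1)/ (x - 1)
Factor: (x² - 1) = (x-1)(x+1)
Cancel (x-1): lim(x→1) (x+1) = 2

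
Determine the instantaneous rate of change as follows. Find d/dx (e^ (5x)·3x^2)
Product rule: (fg)' = f'g+fg'
f = e^(5x), f' = 5·e^(5x)
g = 3x^2, g' = 6x

Answer: 15·e^(5x)·x^2+6·e^(5x)·x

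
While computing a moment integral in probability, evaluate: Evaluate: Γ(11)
Γ(n)=(n-1)! for positive integers
Γ(11)=10!=3628800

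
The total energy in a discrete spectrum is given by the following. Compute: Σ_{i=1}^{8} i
Using formula: Σ i^1 = n(n + 1)/2 = 8·9/2 = 36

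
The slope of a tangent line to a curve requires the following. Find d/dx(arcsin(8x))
d/dx[arcsin(u)] = u'/√(1-u²), u = 8x, u' = 8

Answer: 8/√(1 - 64x²)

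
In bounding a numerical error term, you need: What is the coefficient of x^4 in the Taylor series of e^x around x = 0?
Taylor series of e^x = Σ x^n/n!
Coefficient of x^4 = 1/4! = 1/24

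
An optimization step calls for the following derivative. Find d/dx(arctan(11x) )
d/dx[arctan(u)]=u'/(1 + u²), u=11x, u'=11

Answer: 11/(1 + 121x²)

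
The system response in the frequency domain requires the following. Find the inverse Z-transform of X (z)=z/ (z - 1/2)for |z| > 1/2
Standard pair: z/(z-a) <-> a^n * u[n] for causal signals
With a=1/2: x[n]=(1/2)^n * u[n]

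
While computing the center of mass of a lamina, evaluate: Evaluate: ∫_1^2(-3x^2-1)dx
Step 1: Find antiderivative F(x)=-x^3 - x
Step 2: F(2) - F(1)=-10 - (-2)=-8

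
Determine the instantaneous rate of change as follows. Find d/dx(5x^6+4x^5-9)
Power rule: d/dx(ax^n)=n·a·x^(n-1)
Term by term: 30·x^5+20·x^4

Answer: 30x^5+20x^4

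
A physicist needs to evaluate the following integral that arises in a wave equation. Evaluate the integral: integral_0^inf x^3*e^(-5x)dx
This is a Gamma integral. Substitute u = 5x (du = 5 dx):
integral_0^inf x^3*e^(-5x) dx = (1/5^4) integral_0^inf u^3*e^(-u) du
= Gamma(4)/5^4 = 3!/5^4 = 6/625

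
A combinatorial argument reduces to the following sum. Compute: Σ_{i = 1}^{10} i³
Using formula: Σ i^3=[n(n + 1)/2]²=[10·11/2]²=3025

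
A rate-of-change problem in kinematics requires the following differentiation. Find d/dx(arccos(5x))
d/dx[arccos(u)]=-u'/√(1-u²), u=5x, u'=5

Answer: -5/√(1 - 25x²)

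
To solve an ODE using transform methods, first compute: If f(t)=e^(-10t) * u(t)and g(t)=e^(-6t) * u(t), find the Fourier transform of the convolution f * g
By the convolution theorem: F{f * g}=F(omega) * G(omega)
F(omega)=1/(10+j * omega), G(omega)=1/(6+j * omega)
F{f * g}=1/((10+j * omega)(6+j * omega))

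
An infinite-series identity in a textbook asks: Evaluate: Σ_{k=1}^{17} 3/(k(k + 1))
Partial fractions: 3/(k(k + 1)) = 3/k - 3/(k + 1)
Telescoping sum: 3(1 - 1/18) = 3·17/18

Answer: 17/6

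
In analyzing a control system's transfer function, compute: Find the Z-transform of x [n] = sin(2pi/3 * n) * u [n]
Z{sin(w0 * n) * u[n]} = z * sin(w0)/(z^2-2z * cos(w0)+1)
With w0 = 2pi/3: X(z) = z * sin(2pi/3)/(z^2-2z * cos(2pi/3)+1)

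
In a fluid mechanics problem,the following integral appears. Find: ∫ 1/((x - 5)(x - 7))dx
Partial fractions: 1/((x-5)(x-7)) = A/(x-5)+B/(x-7)
A = -1/2, B = 1/2
∫ [-1/2· 1/(x-5)+1/2· 1/(x-7)] dx
= (1/2)[ln|x-7| - ln|x-5|]+C

Answer: (1/2)·ln|(x-7)/(x-5)|+C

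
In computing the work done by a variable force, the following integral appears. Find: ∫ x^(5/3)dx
Power rule: ∫ x^(5/3) dx=x^(8/3)/(8/3)+C

Answer: (3/8)·x^(8/3)+C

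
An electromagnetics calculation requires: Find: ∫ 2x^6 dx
Using power rule: ∫ 2x^6 dx=2/7 x^7+C=(2/7)x^7+C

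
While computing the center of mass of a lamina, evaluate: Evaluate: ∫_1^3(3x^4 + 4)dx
Step 1: Find antiderivative F(x)=(3/5)x^5 + 4x
Step 2: F(3) - F(1)=789/5 - (23/5)=766/5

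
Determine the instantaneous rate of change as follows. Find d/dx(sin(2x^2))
Chain rule: d/dx[sin(u)] = cos(u)·u' where u = 2x^2
u' = 4x

Answer: 4x·cos(2x^2)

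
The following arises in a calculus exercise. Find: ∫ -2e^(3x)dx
Since d/dx[e^(3x)] = 3e^(3x), we get -2/3 e^(3x) + C

Answer: (-2/3)e^(3x) + C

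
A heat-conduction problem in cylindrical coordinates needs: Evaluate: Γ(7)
Γ(n)=(n-1)! for positive integers
Γ(7)=6!=720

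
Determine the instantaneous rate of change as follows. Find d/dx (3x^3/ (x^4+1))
Quotient rule: (f/g)'=(f'g - fg')/g²
f=3x^3, f'=9x^2
g=x^4 + 1, g'=4x^3

Answer: (9x^2·(x^4 + 1) - 12x^6)/(x^4 + 1)²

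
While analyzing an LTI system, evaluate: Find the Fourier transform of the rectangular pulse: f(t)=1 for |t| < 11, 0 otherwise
F(omega)=integral from -11 to 11 of e^(-j*omega*t) dt
=2*sin(11*omega)/omega=22*sinc(11*omega/pi)

Answer: 2*sin(11*omega)/omega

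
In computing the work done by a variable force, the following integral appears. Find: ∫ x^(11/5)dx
Power rule: ∫ x^(11/5) dx=x^(16/5)/(16/5)+C

Answer: (5/16)·x^(16/5)+C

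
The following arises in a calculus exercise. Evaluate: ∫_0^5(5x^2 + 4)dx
Step 1: Find antiderivative F(x)=(5/3)x^3+4x
Step 2: F(5) - F(0)=685/3 - (0)=685/3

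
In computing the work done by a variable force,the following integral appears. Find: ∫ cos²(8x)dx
Using identity cos²(u)=(1 + cos(2u))/2:
∫ (1 + cos(16x))/2 dx=x/2 + sin(16x)/32 + C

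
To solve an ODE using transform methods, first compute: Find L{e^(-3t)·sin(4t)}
First shifting: L{e^(at)f(t)} = F(s-a)
L{sin(4t)} = 4/(s² + 16)
Shift: 4/((s + 3)² + 16)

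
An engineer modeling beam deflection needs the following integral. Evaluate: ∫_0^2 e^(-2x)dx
Antiderivative: (1/(-2))e^(-2x)
Evaluate: (1/(-2))(e^-4-1)

Answer: (e^-4-1)/(-2)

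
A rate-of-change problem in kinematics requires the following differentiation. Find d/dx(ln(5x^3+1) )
Chain rule: d/dx[ln(u)]=u'/u where u=5x^3 + 1
u'=15x^2

Answer: (15x^2)/(5x^3 + 1)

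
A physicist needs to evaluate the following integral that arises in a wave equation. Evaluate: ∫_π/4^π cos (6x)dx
Antiderivative: sin(6x)/6
Evaluate at bounds: [sin(6·π)/6] - [sin(6·π/4)/6]
= ((0) - (-1))/6 = 1/6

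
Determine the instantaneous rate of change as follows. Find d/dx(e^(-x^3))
Chain rule: d/dx[e^u] = e^u · u' where u = -x^3
u' = -3x^2

Answer: -3x^2·e^(-x^3)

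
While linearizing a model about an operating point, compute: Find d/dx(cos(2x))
Chain rule: d/dx[cos(u)] = -sin(u)·u' where u = 2x
u' = 2

Answer: -2·sin(2x)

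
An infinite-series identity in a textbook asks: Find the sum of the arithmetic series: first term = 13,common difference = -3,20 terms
Last term: a_n=13 + (20 - 1)·-3=-44
Sum=n(a_1 + a_n)/2=20(13 + (-44))/2=-310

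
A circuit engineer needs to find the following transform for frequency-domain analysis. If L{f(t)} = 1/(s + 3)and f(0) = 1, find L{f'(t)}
L{f'(t)} = s·F(s) - f(0) = s/(s+3)-1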